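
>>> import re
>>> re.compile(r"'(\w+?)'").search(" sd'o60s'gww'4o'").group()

"'o60s'"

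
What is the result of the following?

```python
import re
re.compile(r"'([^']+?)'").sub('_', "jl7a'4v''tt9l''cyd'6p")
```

`sub` substitutes '_' at each match site.

'jl7a___6p'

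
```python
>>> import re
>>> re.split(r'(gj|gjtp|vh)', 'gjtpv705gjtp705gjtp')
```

Alternation tries branches left to right and keeps the first one that lets the overall match succeed at that position.
Matches to split on: at [0:2] → 'gj'; at [8:10] → 'gj'; at [15:17] → 'gj'.
With a capturing group present, the delimiter's captured portion is kept in the result list.

['', 'gj', 'tpv705', 'gj', 'tp705', 'gj', 'tp']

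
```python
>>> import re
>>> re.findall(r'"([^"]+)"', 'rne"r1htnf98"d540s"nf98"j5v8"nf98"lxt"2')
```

['r1htnf98', 'nf98', 'nf98']

With a single group, `findall` returns only what that group captured — 3 items.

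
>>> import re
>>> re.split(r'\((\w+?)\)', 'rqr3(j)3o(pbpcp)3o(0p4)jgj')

['rqr3', 'j', '3o', 'pbpcp', '3o', '0p4', 'jgj']

Matches to split on: at [4:7] → '(j)'; at [9:16] → '(pbpcp)'; at [18:23] → '(0p4)'.
`re.split` interleaves the captured-group text with the surrounding fragments.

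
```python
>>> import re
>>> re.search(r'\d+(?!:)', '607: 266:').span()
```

The negative lookahead/lookbehind blocks any match where the forbidden context is present.
`re.search` scans for the first position where the pattern succeeds.
The match spans [0:2] → '60'.

(0, 2)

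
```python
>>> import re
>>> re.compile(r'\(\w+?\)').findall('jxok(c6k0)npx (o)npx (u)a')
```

Matches: at [4:10] → '(c6k0)'; at [14:17] → '(o)'; at [21:24] → '(u)'.
With no groups in the pattern, `findall` gives back each whole match — 3 here.

['(c6k0)', '(o)', '(u)']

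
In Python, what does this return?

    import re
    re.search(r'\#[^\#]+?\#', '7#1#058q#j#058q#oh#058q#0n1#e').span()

(1, 4)

The match spans [1:4] → '#1#'.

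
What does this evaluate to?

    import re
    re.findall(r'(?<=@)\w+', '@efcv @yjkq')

['efcv', 'yjkq']

The lookaround is zero-width — it requires the adjacent text to match without consuming it, so the asserted text isn't part of the match.
Since nothing is captured, `findall` lists the 2 matched substrings directly.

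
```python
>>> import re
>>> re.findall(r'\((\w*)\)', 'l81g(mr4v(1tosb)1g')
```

['1tosb']

With a single group, `findall` returns only what that group captured — 1 item.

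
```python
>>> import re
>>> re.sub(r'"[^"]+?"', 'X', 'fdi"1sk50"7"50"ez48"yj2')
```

'fdiX7Xez48"yj2'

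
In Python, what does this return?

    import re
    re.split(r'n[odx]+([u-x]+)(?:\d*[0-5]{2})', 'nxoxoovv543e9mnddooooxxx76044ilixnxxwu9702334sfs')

Pattern: the literal 'n', then one or more of one of [odx]; then one or more of a character in [u-x] (captured); then zero or more of a digit, then exactly 2 of a character in [0-5] (non-capturing group).
Matches to split on: at [0:11] → 'nxoxoovv543'; at [14:29] → 'nddooooxxx76044'; at [33:45] → 'nxxwu9702334'.
The group in the pattern means `split` returns the separators' captures alongside the pieces.

['', 'vv', 'e9m', 'x', 'ilix', 'wu', 'sfs']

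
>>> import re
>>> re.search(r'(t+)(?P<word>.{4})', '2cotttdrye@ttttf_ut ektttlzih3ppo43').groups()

The match spans [3:10] → 'tttdrye'.
Captured: group 1 = 'ttt', group 2 = 'drye'.

('ttt', 'drye')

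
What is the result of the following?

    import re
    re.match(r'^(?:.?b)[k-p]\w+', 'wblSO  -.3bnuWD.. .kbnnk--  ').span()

(0, 5)

Pattern: anchored at the start of the string; then optionally any character, then a literal 'b' (non-capturing group); then a character in [k-p], then one or more of a word character.
`re.match` only tries the pattern at the start of the string.
The match spans [0:5] → 'wblSO'.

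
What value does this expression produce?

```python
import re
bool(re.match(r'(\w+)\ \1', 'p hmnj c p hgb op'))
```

False

`re.match` won't scan ahead — the pattern has to work from the very first character.
Here the pattern fails at index 0, so the call returns None, and `bool(None)` is False.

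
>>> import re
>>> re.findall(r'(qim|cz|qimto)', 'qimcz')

['qim', 'cz']

Scanning left to right: at [0:3] match 'qim', group 1 = 'qim'; at [3:5] match 'cz', group 1 = 'cz'.
One capturing group, so `findall` returns just the captured substring from each match — 2 in all.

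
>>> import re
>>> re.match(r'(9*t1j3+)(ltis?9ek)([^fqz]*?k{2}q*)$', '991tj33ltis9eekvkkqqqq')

None

This matches zero or more of a literal '9', then the literal 't1j', then one or more of a literal '3' (captured); then the literal 'lti', then optionally a literal 's', then the literal '9ek' (captured); then zero or more of any character except [fqz] (lazy), then exactly 2 of a literal 'k', then zero or more of the literal 'q' (captured); then anchored at the end.
`re.match` only tries the pattern at the start of the string.
Here the string doesn't start with a match, so the call returns None.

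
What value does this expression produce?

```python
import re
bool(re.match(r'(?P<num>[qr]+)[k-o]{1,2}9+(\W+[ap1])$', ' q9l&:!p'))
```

False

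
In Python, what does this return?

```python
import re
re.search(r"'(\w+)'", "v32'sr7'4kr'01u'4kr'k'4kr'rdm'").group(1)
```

`re.search` scans for the first position where the pattern succeeds.
The match spans [3:8] → "'sr7'".
Captured: group 1 = 'sr7'.

'sr7'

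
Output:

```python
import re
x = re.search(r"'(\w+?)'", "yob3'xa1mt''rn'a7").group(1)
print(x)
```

xa1mt

The match spans [4:11] → "'xa1mt'".
Captured: group 1 = 'xa1mt'.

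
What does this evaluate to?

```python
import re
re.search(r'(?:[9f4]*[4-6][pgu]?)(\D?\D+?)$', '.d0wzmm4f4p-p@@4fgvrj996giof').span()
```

The match spans [21:28] → '996giof'.

(21, 28)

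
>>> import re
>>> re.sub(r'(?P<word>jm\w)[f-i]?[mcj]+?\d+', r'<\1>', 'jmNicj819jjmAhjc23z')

'<jmN>j<jmA>z'

Pattern: the literal 'jm', then a word character (captured as 'word'); then optionally a character in [f-i], then one or more of one of [mcj] (lazy), then one or more of a digit.
The replacement refers to a captured group, so each match is rewritten using its own captured text.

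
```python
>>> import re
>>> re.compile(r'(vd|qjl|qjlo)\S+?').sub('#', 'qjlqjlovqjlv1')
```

'#jlov#1'

Matches: at [0:4] → 'qjlq'; at [8:12] → 'qjlv'.
Each match is replaced by '#'.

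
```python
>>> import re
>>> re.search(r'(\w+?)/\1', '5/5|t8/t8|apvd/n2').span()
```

(0, 3)

`\1` is not a pattern — it's the concrete string captured by group 1, re-applied verbatim.
`re.search` scans for the first position where the pattern succeeds.
The match spans [0:3] → '5/5'.
Captured: group 1 = '5'.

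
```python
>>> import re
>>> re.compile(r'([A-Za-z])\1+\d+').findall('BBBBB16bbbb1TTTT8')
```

['B', 'b', 'T']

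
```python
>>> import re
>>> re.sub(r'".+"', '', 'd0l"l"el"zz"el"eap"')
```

'd0l'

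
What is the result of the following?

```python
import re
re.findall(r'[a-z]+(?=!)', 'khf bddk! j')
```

['bddk']

Because the assertion is zero-width, the text it checks is not consumed and won't appear in the result.
With no groups in the pattern, `findall` gives back each whole match — 1 here.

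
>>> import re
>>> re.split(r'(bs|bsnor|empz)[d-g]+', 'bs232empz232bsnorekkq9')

Matches to split on: at [12:18] → 'bsnore'.
`re.split` interleaves the captured-group text with the surrounding fragments.

['bs232empz232', 'bsnor', 'kkq9']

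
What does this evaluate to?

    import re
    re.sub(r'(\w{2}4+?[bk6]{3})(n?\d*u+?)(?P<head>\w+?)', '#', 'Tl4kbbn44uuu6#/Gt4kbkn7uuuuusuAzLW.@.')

'#u6#/#uuusuAzLW.@.'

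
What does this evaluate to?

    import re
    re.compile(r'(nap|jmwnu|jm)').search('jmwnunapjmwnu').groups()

The regex engine tests alternatives in the order written; an earlier branch that matches wins even if a later one would match more.
Unlike `match`, `search` isn't anchored — it looks for the pattern anywhere in the string.
The match spans [0:5] → 'jmwnu'.
Captured: group 1 = 'jmwnu'.

('jmwnu',)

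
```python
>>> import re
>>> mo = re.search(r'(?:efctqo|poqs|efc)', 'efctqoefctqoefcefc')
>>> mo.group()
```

'efctqo'

The regex engine tests alternatives in the order written; an earlier branch that matches wins even if a later one would match more.
The match spans [0:6] → 'efctqo'.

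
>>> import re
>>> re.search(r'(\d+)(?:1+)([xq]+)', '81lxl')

This matches one or more of a digit (captured); then one or more of a literal '1' (non-capturing group); then one or more of one of [xq] (captured).
`re.search` tries every starting position until one works.
Here the pattern never matches, so the call returns None.

None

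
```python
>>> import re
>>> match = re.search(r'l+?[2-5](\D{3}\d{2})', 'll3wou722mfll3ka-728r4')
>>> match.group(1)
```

Pattern: one or more of the literal 'l' (lazy), then a character in [2-5]; then exactly 3 of a non-digit, then exactly 2 of a digit (captured).
`re.search` tries every starting position until one works.
The match spans [0:8] → 'll3wou72'.
Captured: group 1 = 'wou72'.

'wou72'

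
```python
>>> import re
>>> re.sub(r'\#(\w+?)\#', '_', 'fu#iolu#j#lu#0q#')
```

'fu_j_0q#'

Matches: at [2:8] → '#iolu#'; at [9:13] → '#lu#'.
Every occurrence is swapped for '_'.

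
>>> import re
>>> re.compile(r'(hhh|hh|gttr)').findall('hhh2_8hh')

['hhh', 'hh']

Branches in `(...|...)` are attempted left-to-right; the first branch that allows the whole pattern to succeed is taken.
Walking the string: at [0:3] match 'hhh', group 1 = 'hhh'; at [6:8] match 'hh', group 1 = 'hh'.
With a single group, `findall` returns only what that group captured — 2 items.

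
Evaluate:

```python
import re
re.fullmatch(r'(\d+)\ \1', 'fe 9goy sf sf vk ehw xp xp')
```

None

`\1` has to match the exact text group 1 already captured.
`fullmatch` succeeds only if the pattern covers the string from start to end.
Here there's no way to consume every character, so the call returns None.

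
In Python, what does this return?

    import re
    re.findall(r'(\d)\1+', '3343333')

['3', '3']

A backreference is literal: `\1` must see the identical characters the first group matched.
Scanning left to right: at [0:2] match '33', group 1 = '3'; at [3:7] match '3333', group 1 = '3'.
With a single group, `findall` returns only what that group captured — 2 items.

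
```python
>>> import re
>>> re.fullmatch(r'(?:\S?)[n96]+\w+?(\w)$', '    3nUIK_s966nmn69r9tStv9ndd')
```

None

For `fullmatch`, every character of the input must be accounted for by the pattern.
Here the pattern can't cover the whole string, so the call returns None.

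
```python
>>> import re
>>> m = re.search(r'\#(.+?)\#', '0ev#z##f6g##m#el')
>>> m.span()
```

(3, 6)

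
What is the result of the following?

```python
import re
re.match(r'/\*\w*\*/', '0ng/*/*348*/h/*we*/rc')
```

None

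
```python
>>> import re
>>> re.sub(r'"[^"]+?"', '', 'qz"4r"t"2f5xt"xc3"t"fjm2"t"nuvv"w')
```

Every occurrence is swapped for ''.

'qztxc3fjm2nuvv"w'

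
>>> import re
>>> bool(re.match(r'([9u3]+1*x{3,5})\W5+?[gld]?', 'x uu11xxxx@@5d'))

False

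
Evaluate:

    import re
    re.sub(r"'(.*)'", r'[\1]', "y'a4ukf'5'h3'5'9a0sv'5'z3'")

"y[a4ukf'5'h3'5'9a0sv'5'z3]"

Matches: at [1:26] → "'a4ukf'5'h3'5'9a0sv'5'z3'".
Each match is replaced using the text its own group 1 captured.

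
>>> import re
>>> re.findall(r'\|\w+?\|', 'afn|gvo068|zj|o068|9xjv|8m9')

Scanning left to right: at [3:11] → '|gvo068|'; at [13:19] → '|o068|'.
With no groups in the pattern, `findall` gives back each whole match — 2 here.

['|gvo068|', '|o068|']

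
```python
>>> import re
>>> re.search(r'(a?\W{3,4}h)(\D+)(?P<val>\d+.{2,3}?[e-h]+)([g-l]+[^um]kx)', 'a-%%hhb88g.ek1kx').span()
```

(0, 16)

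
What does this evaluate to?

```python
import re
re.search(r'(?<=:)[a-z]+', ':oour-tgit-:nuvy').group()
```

Lookahead/lookbehind check context without consuming it, so the matched span excludes the asserted characters.
`search` walks the string left to right and returns the first match it finds.
The match spans [1:5] → 'oour'.

'oour'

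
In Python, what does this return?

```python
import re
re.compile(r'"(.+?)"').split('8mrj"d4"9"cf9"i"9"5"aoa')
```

['8mrj', 'd4', '9', 'cf9', 'i', '9', '5"aoa']

Matches to split on: at [4:8] → '"d4"'; at [9:14] → '"cf9"'; at [15:18] → '"9"'.
With a capturing group present, the delimiter's captured portion is kept in the result list.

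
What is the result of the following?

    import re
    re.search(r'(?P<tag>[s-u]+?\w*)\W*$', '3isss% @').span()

(2, 8)

This matches one or more of a character in [s-u] (lazy), then zero or more of a word character (captured as 'tag'); then zero or more of a non-word character; then anchored at the end.
`re.search` scans for the first position where the pattern succeeds.
The match spans [2:8] → 'sss% @'.
Captured: group 1 = 'sss'.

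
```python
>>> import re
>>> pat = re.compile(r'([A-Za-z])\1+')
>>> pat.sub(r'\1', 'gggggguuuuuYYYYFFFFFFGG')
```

'guYFG'

A backreference is literal: `\1` must see the identical characters the first group matched.
`\1` in the replacement pulls in group 1's text for each match.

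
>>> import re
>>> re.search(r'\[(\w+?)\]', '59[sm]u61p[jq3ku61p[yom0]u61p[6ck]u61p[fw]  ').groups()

('sm',)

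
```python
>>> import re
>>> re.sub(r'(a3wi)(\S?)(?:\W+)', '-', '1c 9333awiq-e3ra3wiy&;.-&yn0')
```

'1c 9333awiq-e3r-yn0'

Pattern: the literal 'a3w', then the literal 'i' (captured); then optionally a non-whitespace character (captured); then one or more of a non-word character (non-capturing group).
Matches: at [15:25] → 'a3wiy&;.-&'.
`sub` substitutes '-' at each match site.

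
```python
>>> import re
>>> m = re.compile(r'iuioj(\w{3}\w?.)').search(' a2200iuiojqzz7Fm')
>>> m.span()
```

The pattern matches the literal 'iu', then the literal 'ioj'; then exactly 3 of a word character, then optionally a word character, then any character (captured).
`re.search` tries every starting position until one works.
The match spans [6:16] → 'iuiojqzz7F'.
Captured: group 1 = 'qzz7F'.

(6, 16)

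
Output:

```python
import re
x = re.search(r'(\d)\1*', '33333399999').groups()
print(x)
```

('3',)

`\1` is not a pattern — it's the concrete string captured by group 1, re-applied verbatim.
`re.search` tries every starting position until one works.
The match spans [0:6] → '333333'.
Captured: group 1 = '3'.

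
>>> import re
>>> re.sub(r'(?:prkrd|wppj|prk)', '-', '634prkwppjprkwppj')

'634----'

Matches: at [3:6] → 'prk'; at [6:10] → 'wppj'; at [10:13] → 'prk'; at [13:17] → 'wppj'.
`sub` substitutes '-' at each match site.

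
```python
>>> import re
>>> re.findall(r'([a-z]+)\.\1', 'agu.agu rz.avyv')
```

A backreference is literal: `\1` must see the identical characters the first group matched.
One capturing group, so `findall` returns just the captured substring from the one match — 1 in all.

['agu']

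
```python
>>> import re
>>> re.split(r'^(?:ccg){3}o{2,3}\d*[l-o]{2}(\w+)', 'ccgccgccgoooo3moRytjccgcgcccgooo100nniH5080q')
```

['', '3moRytjccgcgcccgooo100nniH5080q', '']

The pattern matches anchored at the start of the string; then the literal 'ccg' repeated 3 times, then 2 to 3 of a literal 'o'; then zero or more of a digit, then exactly 2 of a character in [l-o]; then one or more of a word character (captured).
Matches to split on: at [0:44] → 'ccgccgccgoooo3moRytjccgcgcccgooo100nniH5080q'.
The group in the pattern means `split` returns the separators' captures alongside the pieces.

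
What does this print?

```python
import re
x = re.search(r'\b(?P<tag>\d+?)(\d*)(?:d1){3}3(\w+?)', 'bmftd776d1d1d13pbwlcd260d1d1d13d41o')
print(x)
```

The pattern matches a word boundary (`\b`, zero-width); then one or more of a digit (lazy) (captured as 'tag'); then zero or more of a digit (captured); then the literal 'd1' repeated 3 times, then a literal '3'; then one or more of a word character (lazy) (captured).
Unlike `match`, `search` isn't anchored — it looks for the pattern anywhere in the string.
Here the pattern never matches, so the call returns None.

None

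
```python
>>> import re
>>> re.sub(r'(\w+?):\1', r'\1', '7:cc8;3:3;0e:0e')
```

`\1` has to match the exact text group 1 already captured.
Matches: at [6:9] → '3:3'; at [10:15] → '0e:0e'.
Each match is replaced using the text its own group 1 captured.

'7:cc8;3;0e'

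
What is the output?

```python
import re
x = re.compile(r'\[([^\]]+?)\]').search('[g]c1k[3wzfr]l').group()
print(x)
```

[g]

The match spans [0:3] → '[g]'.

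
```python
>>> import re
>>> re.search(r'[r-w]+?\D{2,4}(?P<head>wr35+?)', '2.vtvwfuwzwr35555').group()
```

'vtvwfuwzwr35'

The pattern matches one or more of a character in [r-w] (lazy); then 2 to 4 of a non-digit; then the literal 'wr3', then one or more of a literal '5' (lazy) (captured as 'head').
The match spans [2:14] → 'vtvwfuwzwr35'.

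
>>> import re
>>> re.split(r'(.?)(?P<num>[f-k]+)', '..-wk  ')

The pattern matches optionally any character (captured); then one or more of a character in [f-k] (captured as 'num').
With a capturing group present, the delimiter's captured portion is kept in the result list.

['..-', 'w', 'k', '  ']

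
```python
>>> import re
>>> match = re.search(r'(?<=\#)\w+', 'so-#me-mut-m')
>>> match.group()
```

Lookahead/lookbehind check context without consuming it, so the matched span excludes the asserted characters.
`re.search` scans for the first position where the pattern succeeds.
The match spans [4:6] → 'me'.

'me'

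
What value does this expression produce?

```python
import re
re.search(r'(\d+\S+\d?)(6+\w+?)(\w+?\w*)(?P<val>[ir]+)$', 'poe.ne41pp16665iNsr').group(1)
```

'41pp166'

This matches one or more of a digit, then one or more of a non-whitespace character, then optionally a digit (captured); then one or more of the literal '6', then one or more of a word character (lazy) (captured); then one or more of a word character (lazy), then zero or more of a word character (captured); then one or more of one of [ir] (captured as 'val'); then anchored at the end.
Lazy quantifiers expand one character at a time until the remainder of the pattern can match.
`re.search` scans for the first position where the pattern succeeds.
The match spans [6:19] → '41pp16665iNsr'.
Captured: group 1 = '41pp166', group 2 = '65', group 3 = 'iNs', group 4 = 'r'.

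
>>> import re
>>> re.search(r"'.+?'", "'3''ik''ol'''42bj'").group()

`re.search` tries every starting position until one works.
The match spans [0:3] → "'3'".

"'3'"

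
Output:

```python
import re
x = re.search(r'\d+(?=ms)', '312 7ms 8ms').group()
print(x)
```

The `(?=…)`/`(?<=…)` assertion just peeks at neighbouring text; it doesn't advance the match position.
Unlike `match`, `search` isn't anchored — it looks for the pattern anywhere in the string.
The match spans [4:5] → '7'.

7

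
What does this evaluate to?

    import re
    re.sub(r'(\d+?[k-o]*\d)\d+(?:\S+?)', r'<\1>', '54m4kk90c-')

'54m<4kk9>-'

A non-greedy quantifier consumes as few characters as it can — just enough that the remainder of the pattern still matches from where it stops; whatever follows it matches normally.
The replacement refers to a captured group, so each match is rewritten using its own captured text.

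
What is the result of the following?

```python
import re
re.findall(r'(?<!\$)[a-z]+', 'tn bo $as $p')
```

['tn', 'bo', 's']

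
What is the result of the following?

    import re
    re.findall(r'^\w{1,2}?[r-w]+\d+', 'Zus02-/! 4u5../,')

['Zus02']

This matches anchored at the start of the string; then 1 to 2 of a word character (lazy); then one or more of a character in [r-w]; then one or more of a digit.
Scanning left to right: at [0:5] → 'Zus02'.
No capturing groups, so `findall` returns the 1 full match string.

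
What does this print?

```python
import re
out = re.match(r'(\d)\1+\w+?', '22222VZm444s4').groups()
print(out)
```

`\1` has to match the exact text group 1 already captured.
`match` is anchored at position 0; if the pattern doesn't fit there, it returns None.
The match spans [0:6] → '22222V'.
Captured: group 1 = '2'.

('2',)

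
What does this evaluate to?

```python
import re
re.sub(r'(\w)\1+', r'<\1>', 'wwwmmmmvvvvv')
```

'<w><m><v>'

A backreference is literal: `\1` must see the identical characters the first group matched.
Matches: at [0:3] → 'www'; at [3:7] → 'mmmm'; at [7:12] → 'vvvvv'.
Each match is replaced using the text its own group 1 captured.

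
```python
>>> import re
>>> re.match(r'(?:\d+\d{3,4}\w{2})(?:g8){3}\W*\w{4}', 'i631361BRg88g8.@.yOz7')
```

None

`re.match` won't scan ahead — the pattern has to work from the very first character.
Here the string doesn't start with a match, so the call returns None.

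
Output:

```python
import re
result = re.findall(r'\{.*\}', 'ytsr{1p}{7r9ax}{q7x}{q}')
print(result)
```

Since nothing is captured, `findall` lists the 1 matched substring directly.

['{1p}{7r9ax}{q7x}{q}']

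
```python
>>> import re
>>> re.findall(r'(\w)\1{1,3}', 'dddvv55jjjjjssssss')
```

After group 1 captures some text, `\1` only succeeds where that same text appears again.
Scanning left to right: at [0:3] match 'ddd', group 1 = 'd'; at [3:5] match 'vv', group 1 = 'v'; at [5:7] match '55', group 1 = '5'; at [7:11] match 'jjjj', group 1 = 'j'; at [12:16] match 'ssss', group 1 = 's'; ….
Because there's exactly one group, `findall` drops the full match and keeps group 1 from each hit.

['d', 'v', '5', 'j', 's', 's']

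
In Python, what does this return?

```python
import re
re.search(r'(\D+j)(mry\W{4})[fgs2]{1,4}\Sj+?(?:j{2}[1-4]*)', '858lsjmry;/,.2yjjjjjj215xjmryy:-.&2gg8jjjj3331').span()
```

(3, 18)

The match spans [3:18] → 'lsjmry;/,.2yjjj'.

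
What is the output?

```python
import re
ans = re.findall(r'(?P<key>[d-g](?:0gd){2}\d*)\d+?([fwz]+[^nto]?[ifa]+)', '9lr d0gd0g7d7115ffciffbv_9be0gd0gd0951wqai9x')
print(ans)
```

[('e0gd0gd095', 'wqai')]

Multiple groups make `findall` return tuples — one 2-tuple for the one match.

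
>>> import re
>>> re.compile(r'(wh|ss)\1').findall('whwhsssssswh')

['wh', 'ss']

The backreference `\1` re-matches whatever the first group consumed, character for character.
Walking the string: at [0:4] match 'whwh', group 1 = 'wh'; at [4:8] match 'ssss', group 1 = 'ss'.
Because there's exactly one group, `findall` drops the full match and keeps group 1 from each hit.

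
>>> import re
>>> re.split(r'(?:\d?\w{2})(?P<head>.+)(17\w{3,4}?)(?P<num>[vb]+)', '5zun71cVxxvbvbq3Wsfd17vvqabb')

['', 'n71cVxxvbvbq3Wsfd', '17vvqa', 'bb', '']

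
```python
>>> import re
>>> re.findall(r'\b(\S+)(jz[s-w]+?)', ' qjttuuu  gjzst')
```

A `+?`/`*?`/`{m,n}?` starts at its minimum and grows only as far as needed for what follows to match.
`findall` packs the 2 group values into a tuple for every match.

[('g', 'jzs')]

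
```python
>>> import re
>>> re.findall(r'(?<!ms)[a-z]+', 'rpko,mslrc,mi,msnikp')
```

['rpko', 'mslrc', 'mi', 'msnikp']

Because the assertion is negative and zero-width, positions next to the forbidden text are skipped.
Scanning left to right: at [0:4] → 'rpko'; at [5:10] → 'mslrc'; at [11:13] → 'mi'; at [14:20] → 'msnikp'.
With no groups in the pattern, `findall` gives back each whole match — 4 here.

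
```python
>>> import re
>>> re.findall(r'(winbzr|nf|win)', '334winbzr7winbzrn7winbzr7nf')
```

['winbzr', 'winbzr', 'winbzr', 'nf']

`|` is ordered: at each position the engine commits to the first alternative that works.
Walking the string: at [3:9] match 'winbzr', group 1 = 'winbzr'; at [10:16] match 'winbzr', group 1 = 'winbzr'; at [18:24] match 'winbzr', group 1 = 'winbzr'; at [25:27] match 'nf', group 1 = 'nf'.
With a single group, `findall` returns only what that group captured — 4 items.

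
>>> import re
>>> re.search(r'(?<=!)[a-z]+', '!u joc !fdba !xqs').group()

The lookaround is zero-width — it requires the adjacent text to match without consuming it, so the asserted text isn't part of the match.
The match spans [1:2] → 'u'.

'u'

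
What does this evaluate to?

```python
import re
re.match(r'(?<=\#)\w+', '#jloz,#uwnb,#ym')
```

None

`re.match` won't scan ahead — the pattern has to work from the very first character.
Here the string doesn't start with a match, so the call returns None.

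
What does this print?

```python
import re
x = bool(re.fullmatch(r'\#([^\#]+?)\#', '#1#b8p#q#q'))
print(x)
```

`re.fullmatch` is like wrapping the pattern in `^…$` (in single-line mode).
Here there's no way to consume every character, so the call returns None, and `bool(None)` is False.

False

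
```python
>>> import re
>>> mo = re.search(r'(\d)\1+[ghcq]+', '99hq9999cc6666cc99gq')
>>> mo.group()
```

'99hq'

`\1` has to match the exact text group 1 already captured.
`re.search` scans for the first position where the pattern succeeds.
The match spans [0:4] → '99hq'.
Captured: group 1 = '9'.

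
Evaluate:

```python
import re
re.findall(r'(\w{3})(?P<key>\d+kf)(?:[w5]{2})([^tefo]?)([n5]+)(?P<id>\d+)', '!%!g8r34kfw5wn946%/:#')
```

[('g8r', '34kf', 'w', 'n', '946')]

Pattern: exactly 3 of a word character (captured); then one or more of a digit, then the literal 'kf' (captured as 'key'); then exactly 2 of one of [w5] (non-capturing group); then optionally any character except [tefo] (captured); then one or more of one of [n5] (captured); then one or more of a digit (captured as 'id').
Walking the string: at [3:17] match 'g8r34kfw5wn946', groups = ('g8r', '34kf', 'w', 'n', '946').
`findall` packs the 5 group values into a tuple for every match.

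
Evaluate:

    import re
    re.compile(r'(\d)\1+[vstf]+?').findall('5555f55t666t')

After group 1 captures some text, `\1` only succeeds where that same text appears again.
Walking the string: at [0:5] match '5555f', group 1 = '5'; at [5:8] match '55t', group 1 = '5'; at [8:12] match '666t', group 1 = '6'.
Because there's exactly one group, `findall` drops the full match and keeps group 1 from each hit.

['5', '5', '6']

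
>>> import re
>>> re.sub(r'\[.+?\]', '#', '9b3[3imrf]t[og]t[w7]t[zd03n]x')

Matches: at [3:10] → '[3imrf]'; at [11:15] → '[og]'; at [16:20] → '[w7]'; at [21:28] → '[zd03n]'.
`sub` substitutes '#' at each match site.

'9b3#t#t#t#x'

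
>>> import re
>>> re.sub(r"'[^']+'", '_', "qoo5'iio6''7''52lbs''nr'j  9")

Matches: at [4:10] → "'iio6'"; at [10:13] → "'7'"; at [13:20] → "'52lbs'"; at [20:24] → "'nr'".
`sub` substitutes '_' at each match site.

'qoo5____j  9'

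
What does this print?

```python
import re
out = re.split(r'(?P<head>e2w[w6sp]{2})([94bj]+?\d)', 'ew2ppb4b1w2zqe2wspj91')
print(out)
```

['ew2ppb4b1w2zq', 'e2wsp', 'j9', '1']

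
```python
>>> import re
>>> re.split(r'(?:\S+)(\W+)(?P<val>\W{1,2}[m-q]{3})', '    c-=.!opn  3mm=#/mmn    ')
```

The pattern matches one or more of a non-whitespace character (non-capturing group); then one or more of a non-word character (captured); then 1 to 2 of a non-word character, then exactly 3 of a character in [m-q] (captured as 'val').
Matches to split on: at [4:12] → 'c-=.!opn'; at [14:23] → '3mm=#/mmn'.
The group in the pattern means `split` returns the separators' captures alongside the pieces.

['    ', '.', '!opn', '  ', '#', '/mmn', '    ']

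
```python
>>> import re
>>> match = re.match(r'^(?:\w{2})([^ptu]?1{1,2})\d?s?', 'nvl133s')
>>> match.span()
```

`match` is anchored at position 0; if the pattern doesn't fit there, it returns None.
The match spans [0:5] → 'nvl13'.

(0, 5)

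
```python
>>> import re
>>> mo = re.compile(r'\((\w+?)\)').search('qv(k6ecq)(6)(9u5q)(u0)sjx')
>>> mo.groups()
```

('k6ecq',)

The match spans [2:9] → '(k6ecq)'.
Captured: group 1 = 'k6ecq'.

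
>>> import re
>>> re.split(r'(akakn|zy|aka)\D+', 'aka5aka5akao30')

['aka5aka5', 'aka', '30']

With a capturing group present, the delimiter's captured portion is kept in the result list.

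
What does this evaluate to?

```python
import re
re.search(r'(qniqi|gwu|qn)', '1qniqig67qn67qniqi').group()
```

Alternation tries branches left to right and keeps the first one that lets the overall match succeed at that position.
`re.search` scans for the first position where the pattern succeeds.
The match spans [1:6] → 'qniqi'.
Captured: group 1 = 'qniqi'.

'qniqi'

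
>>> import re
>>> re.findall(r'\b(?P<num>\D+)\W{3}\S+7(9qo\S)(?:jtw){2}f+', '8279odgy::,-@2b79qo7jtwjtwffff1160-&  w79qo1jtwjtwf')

[('::', '9qo7'), ('-', '9qo1')]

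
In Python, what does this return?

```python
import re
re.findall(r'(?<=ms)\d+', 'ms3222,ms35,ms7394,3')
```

['3222', '35', '7394']

The positive lookaround only admits positions where the adjacent text matches; those characters stay outside the span.
Matches: at [2:6] → '3222'; at [9:11] → '35'; at [14:18] → '7394'.
No capturing groups, so `findall` returns the 3 full match strings.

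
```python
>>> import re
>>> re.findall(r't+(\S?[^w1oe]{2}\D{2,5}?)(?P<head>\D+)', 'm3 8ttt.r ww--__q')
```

[('.r ww', '--__q')]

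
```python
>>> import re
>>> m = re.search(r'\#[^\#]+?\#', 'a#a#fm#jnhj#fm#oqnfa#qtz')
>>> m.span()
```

(1, 4)

The match spans [1:4] → '#a#'.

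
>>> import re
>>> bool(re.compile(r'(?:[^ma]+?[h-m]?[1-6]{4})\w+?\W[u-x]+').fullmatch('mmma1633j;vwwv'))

False

`re.fullmatch` is like wrapping the pattern in `^…$` (in single-line mode).
Here the string isn't matched end-to-end, so the call returns None, and `bool(None)` is False.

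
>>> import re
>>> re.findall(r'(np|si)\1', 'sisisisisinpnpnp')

['si', 'si', 'np']

The backreference `\1` re-matches whatever the first group consumed, character for character.
Walking the string: at [0:4] match 'sisi', group 1 = 'si'; at [4:8] match 'sisi', group 1 = 'si'; at [10:14] match 'npnp', group 1 = 'np'.
With a single group, `findall` returns only what that group captured — 3 items.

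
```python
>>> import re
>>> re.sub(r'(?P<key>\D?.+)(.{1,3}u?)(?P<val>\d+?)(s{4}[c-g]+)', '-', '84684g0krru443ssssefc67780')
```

'-67780'

Every occurrence is swapped for '-'.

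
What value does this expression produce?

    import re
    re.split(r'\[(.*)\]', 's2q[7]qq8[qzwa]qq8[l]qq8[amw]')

['s2q', '7]qq8[qzwa]qq8[l]qq8[amw', '']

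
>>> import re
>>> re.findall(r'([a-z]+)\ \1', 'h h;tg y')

`\1` is not a pattern — it's the concrete string captured by group 1, re-applied verbatim.
With a single group, `findall` returns only what that group captured — 1 item.

['h']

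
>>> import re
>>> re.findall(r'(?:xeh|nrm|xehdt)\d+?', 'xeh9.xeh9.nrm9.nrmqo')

['xeh9', 'xeh9', 'nrm9']

`findall` yields the raw match text (3 of them) because the pattern has no groups.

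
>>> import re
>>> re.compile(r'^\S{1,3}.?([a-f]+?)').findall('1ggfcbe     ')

['c']

A non-greedy quantifier consumes as few characters as it can — just enough that the remainder of the pattern still matches from where it stops; whatever follows it matches normally.
With a single group, `findall` returns only what that group captured — 1 item.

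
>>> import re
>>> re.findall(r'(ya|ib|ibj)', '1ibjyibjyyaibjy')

['ib', 'ib', 'ya', 'ib']

Alternation isn't longest-match — the leftmost alternative that fits at this position is chosen.
Walking the string: at [1:3] match 'ib', group 1 = 'ib'; at [5:7] match 'ib', group 1 = 'ib'; at [9:11] match 'ya', group 1 = 'ya'; at [11:13] match 'ib', group 1 = 'ib'.
`findall` collects group 1 from each match (4 total).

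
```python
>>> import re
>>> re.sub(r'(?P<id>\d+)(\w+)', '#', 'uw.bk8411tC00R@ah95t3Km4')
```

'uw.bk#@ah#'

Pattern: one or more of a digit (captured as 'id'); then one or more of a word character (captured).
Matches: at [5:14] → '8411tC00R'; at [17:24] → '95t3Km4'.
Each match is replaced by '#'.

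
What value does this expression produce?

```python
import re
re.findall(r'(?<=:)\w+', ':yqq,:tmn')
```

The lookaround is zero-width — it requires the adjacent text to match without consuming it, so the asserted text isn't part of the match.
`findall` yields the raw match text (2 of them) because the pattern has no groups.

['yqq', 'tmn']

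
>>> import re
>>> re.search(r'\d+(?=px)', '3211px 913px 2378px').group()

'3211'

The positive lookaround only admits positions where the adjacent text matches; those characters stay outside the span.
Unlike `match`, `search` isn't anchored — it looks for the pattern anywhere in the string.
The match spans [0:4] → '3211'.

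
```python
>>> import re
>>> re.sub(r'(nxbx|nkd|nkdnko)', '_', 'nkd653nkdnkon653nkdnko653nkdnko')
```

'_653_nkon653_nko653_nko'

The regex engine tests alternatives in the order written; an earlier branch that matches wins even if a later one would match more.
Each match is replaced by '_'.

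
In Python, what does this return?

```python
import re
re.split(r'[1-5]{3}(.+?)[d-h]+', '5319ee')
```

The pattern matches exactly 3 of a character in [1-5]; then one or more of any character (lazy) (captured); then one or more of a character in [d-h].
With the lazy modifier that quantifier settles for the fewest repetitions that let the rest of the pattern succeed (the atoms after it are unaffected and can still be greedy).
Matches to split on: at [0:6] → '5319ee'.
`re.split` interleaves the captured-group text with the surrounding fragments.

['', '9', '']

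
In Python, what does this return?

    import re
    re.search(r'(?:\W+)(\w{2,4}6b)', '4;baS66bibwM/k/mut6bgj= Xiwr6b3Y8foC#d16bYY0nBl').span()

Pattern: one or more of a non-word character (non-capturing group); then 2 to 4 of a word character, then the literal '6b' (captured).
`search` walks the string left to right and returns the first match it finds.
The match spans [1:8] → ';baS66b'.
Captured: group 1 = 'baS66b'.

(1, 8)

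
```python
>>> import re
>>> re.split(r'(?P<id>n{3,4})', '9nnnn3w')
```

['9', 'nnnn', '3w']

The pattern matches 3 to 4 of a literal 'n' (captured as 'id').
Matches to split on: at [1:5] → 'nnnn'.
Because the pattern has a capturing group, `split` also inserts each captured text between the pieces.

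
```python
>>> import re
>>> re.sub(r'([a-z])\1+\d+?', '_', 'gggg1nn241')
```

`\1` has to match the exact text group 1 already captured.
Each match is replaced by '_'.

'__41'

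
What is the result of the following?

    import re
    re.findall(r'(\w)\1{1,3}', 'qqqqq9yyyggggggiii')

A backreference is literal: `\1` must see the identical characters the first group matched.
Matches: at [0:4] match 'qqqq', group 1 = 'q'; at [6:9] match 'yyy', group 1 = 'y'; at [9:13] match 'gggg', group 1 = 'g'; at [13:15] match 'gg', group 1 = 'g'; at [15:18] match 'iii', group 1 = 'i'.
One capturing group, so `findall` returns just the captured substring from each match — 5 in all.

['q', 'y', 'g', 'g', 'i']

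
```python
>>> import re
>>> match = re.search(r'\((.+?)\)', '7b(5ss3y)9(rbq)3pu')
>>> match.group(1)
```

'5ss3y'

Lazy quantifiers expand one character at a time until the remainder of the pattern can match.
Unlike `match`, `search` isn't anchored — it looks for the pattern anywhere in the string.
The match spans [2:9] → '(5ss3y)'.
Captured: group 1 = '5ss3y'.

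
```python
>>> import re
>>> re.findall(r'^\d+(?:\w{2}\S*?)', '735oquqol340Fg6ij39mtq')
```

A non-greedy quantifier consumes as few characters as it can — just enough that the remainder of the pattern still matches from where it stops; whatever follows it matches normally.
With no groups in the pattern, `findall` gives back each whole match — 1 here.

['735oq']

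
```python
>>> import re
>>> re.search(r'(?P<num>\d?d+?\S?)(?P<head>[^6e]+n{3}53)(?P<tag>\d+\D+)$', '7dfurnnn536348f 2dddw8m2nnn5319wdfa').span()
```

(16, 35)

This matches optionally a digit, then one or more of a literal 'd' (lazy), then optionally a non-whitespace character (captured as 'num'); then one or more of any character except [6e], then exactly 3 of the literal 'n', then the literal '53' (captured as 'head'); then one or more of a digit, then one or more of a non-digit (captured as 'tag'); then anchored at the end.
The match spans [16:35] → '2dddw8m2nnn5319wdfa'.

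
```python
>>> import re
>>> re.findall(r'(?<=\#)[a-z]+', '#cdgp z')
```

['cdgp']

Because the assertion is zero-width, the text it checks is not consumed and won't appear in the result.
Since nothing is captured, `findall` lists the 1 matched substring directly.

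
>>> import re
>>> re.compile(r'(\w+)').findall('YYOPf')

['YYOPf']

This matches one or more of a word character (captured).
Matches: at [0:5] match 'YYOPf', group 1 = 'YYOPf'.
Because there's exactly one group, `findall` drops the full match and keeps group 1 from the one hit.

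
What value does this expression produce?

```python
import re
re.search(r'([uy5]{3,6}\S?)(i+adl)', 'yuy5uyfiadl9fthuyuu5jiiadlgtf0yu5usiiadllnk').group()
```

This matches 3 to 6 of one of [uy5], then optionally a non-whitespace character (captured); then one or more of the literal 'i', then the literal 'adl' (captured).
The match spans [0:11] → 'yuy5uyfiadl'.

'yuy5uyfiadl'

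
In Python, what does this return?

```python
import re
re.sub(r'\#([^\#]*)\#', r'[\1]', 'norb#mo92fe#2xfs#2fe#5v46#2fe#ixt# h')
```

Matches: at [4:12] → '#mo92fe#'; at [16:21] → '#2fe#'; at [25:30] → '#2fe#'.
`\1` in the replacement pulls in group 1's text for each match.

'norb[mo92fe]2xfs[2fe]5v46[2fe]ixt# h'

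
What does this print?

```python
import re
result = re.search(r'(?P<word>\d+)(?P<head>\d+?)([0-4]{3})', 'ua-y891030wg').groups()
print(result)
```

('89', '1', '030')

The match spans [4:10] → '891030'.
Captured: group 1 = '89', group 2 = '1', group 3 = '030'.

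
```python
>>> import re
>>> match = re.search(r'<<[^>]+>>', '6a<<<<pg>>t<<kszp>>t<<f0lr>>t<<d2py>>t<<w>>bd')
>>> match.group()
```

'<<<<pg>>'

`re.search` scans for the first position where the pattern succeeds.
The match spans [2:10] → '<<<<pg>>'.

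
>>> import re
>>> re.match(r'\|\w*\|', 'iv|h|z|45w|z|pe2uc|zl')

`re.match` won't scan ahead — the pattern has to work from the very first character.
Here position 0 doesn't satisfy it, so the call returns None.

None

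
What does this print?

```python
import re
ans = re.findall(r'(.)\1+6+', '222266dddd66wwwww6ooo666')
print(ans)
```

['2', 'd', 'w', 'o']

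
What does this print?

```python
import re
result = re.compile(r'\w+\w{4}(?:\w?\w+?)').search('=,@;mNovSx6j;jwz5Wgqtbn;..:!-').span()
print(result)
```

(4, 12)

Pattern: one or more of a word character, then exactly 4 of a word character; then optionally a word character, then one or more of a word character (lazy) (non-capturing group).
`re.search` tries every starting position until one works.
The match spans [4:12] → 'mNovSx6j'.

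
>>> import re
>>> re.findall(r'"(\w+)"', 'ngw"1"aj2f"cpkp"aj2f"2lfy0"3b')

With a single group, `findall` returns only what that group captured — 3 items.

['1', 'cpkp', '2lfy0']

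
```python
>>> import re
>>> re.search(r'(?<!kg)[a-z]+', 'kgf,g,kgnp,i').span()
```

(0, 3)

The negative lookahead/lookbehind blocks any match where the forbidden context is present.
`search` walks the string left to right and returns the first match it finds.
The match spans [0:3] → 'kgf'.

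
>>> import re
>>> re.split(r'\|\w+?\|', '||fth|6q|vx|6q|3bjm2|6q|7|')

Matches to split on: at [1:6] → '|fth|'; at [8:12] → '|vx|'; at [14:21] → '|3bjm2|'; at [23:26] → '|7|'.
Each match becomes a cut point; 5 segments remain.

['|', '6q', '6q', '6q', '']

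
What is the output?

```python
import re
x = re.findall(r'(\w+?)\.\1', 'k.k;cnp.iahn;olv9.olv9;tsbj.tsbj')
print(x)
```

['k', 'olv9', 'tsbj']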